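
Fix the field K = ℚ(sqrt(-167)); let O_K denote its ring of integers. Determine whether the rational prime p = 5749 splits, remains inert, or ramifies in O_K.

p is inert

d = -167 ≡ 1 (mod 4), so O_K = ℤ[(1+√-167)/2] and disc(K) = d = -167.
Since gcd(5749, -167) = 1 the prime 5749 does not ramify.
Compute (-167/5749) via Euler: 5582^((5749-1)/2) mod 5749 = 5748, so (-167/5749) = -1.
(-167/5749) = -1, so 5749 is inert.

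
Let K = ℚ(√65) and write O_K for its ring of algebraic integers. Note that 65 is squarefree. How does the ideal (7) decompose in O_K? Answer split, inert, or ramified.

split — (7) = 𝔭₁𝔭₂ with 𝔭₁ ≠ 𝔭₂

65 mod 4 = 1, hence disc K = 65 and O_K = ℤ[(1+√65)/2].
disc(K) = 65 is not divisible by 7; 7 is unramified.
Compute (65/7) via Euler: 2^((7-1)/2) mod 7 = 1, so (65/7) = 1.
Legendre symbol 1 ⇒ 7 is split.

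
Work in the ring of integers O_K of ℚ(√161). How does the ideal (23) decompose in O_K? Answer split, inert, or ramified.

Since 161 ≡ 1 mod 4, the ring of integers is ℤ[(1+√161)/2] with discriminant 161.
23 divides disc(K) = 161, so 23 ramifies.

p ramifies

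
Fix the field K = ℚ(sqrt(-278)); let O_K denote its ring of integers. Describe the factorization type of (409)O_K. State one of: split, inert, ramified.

splits completely

d = -278 ≡ 2 (mod 4), so O_K = ℤ[√-278] and disc(K) = 4d = -1112.
disc(K) = -1112 is not divisible by 409; 409 is unramified.
Compute (-278/409) via Euler: 131^((409-1)/2) mod 409 = 1, so (-278/409) = 1.
(-278/409) = 1, so 409 splits.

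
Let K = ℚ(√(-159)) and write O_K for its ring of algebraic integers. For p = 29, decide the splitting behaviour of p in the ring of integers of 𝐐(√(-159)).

Since -159 ≡ 1 mod 4, the ring of integers is ℤ[(1+√-159)/2] with discriminant -159.
disc(K) = -159 is not divisible by 29; 29 is unramified.
Euler's criterion: (-159)^14 mod 29 = 28. Thus (-159|29) = -1.
(-159/29) = -1, so 29 is inert.

p is inert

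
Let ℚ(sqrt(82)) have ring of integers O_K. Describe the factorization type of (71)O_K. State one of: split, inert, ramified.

82 mod 4 = 2, hence disc K = 4·82 = 328 and O_K = ℤ[√82].
disc(K) = 328 is not divisible by 71; 71 is unramified.
Compute (82/71) via Euler: 11^((71-1)/2) mod 71 = 70, so (82/71) = -1.
Legendre symbol -1 ⇒ 71 is inert.

remains prime (inert)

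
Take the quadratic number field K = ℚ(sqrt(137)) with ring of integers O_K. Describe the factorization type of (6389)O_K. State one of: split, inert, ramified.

Since 137 ≡ 1 mod 4, the ring of integers is ℤ[(1+√137)/2] with discriminant 137.
disc(K) = 137 is not divisible by 6389; 6389 is unramified.
Euler's criterion: 137^3194 mod 6389 = 1. Thus (137|6389) = 1.
d is a quadratic residue mod p, hence 6389 splits in O_K.

6389 splits in O_K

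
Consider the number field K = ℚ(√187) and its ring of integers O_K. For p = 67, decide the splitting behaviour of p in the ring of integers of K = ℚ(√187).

inert — (67) stays prime in O_K

Since 187 ≢ 1 mod 4, the ring of integers is ℤ[√187] with discriminant 4·187 = 748.
Since gcd(67, 748) = 1 the prime 67 does not ramify.
Compute (187/67) via Euler: 53^((67-1)/2) mod 67 = 66, so (187/67) = -1.
(187/67) = -1, so 67 is inert.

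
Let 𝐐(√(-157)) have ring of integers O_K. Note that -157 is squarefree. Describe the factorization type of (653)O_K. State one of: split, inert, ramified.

p splits

-157 mod 4 = 3, hence disc K = 4·(-157) = -628 and O_K = ℤ[√-157].
disc(K) = -628 is not divisible by 653; 653 is unramified.
(-157/653) = 496^326 mod 653 = 1, giving Legendre symbol 1.
(-157/653) = 1, so 653 splits.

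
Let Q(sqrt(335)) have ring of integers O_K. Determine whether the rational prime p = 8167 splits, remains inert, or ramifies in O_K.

p splits

d = 335 ≡ 3 (mod 4), so O_K = ℤ[√335] and disc(K) = 4d = 1340.
disc(K) = 1340 is not divisible by 8167; 8167 is unramified.
(335/8167) = 335^4083 mod 8167 = 1, giving Legendre symbol 1.
d is a quadratic residue mod p, hence 8167 splits in O_K.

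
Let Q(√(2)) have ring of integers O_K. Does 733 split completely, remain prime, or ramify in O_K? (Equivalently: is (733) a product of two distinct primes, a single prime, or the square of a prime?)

inert — (733) stays prime in O_K

Since 2 ≢ 1 mod 4, the ring of integers is ℤ[√2] with discriminant 4·2 = 8.
disc(K) = 8 is not divisible by 733; 733 is unramified.
Compute (2/733) via Euler: 2^((733-1)/2) mod 733 = 732, so (2/733) = -1.
d is a non-residue mod p, hence 733 remains inert in O_K.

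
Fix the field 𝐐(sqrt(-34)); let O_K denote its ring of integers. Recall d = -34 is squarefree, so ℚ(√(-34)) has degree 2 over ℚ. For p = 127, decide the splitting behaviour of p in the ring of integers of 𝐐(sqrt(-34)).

inert

d = -34 ≡ 2 (mod 4), so O_K = ℤ[√-34] and disc(K) = 4d = -136.
Since gcd(127, -136) = 1 the prime 127 does not ramify.
Compute (-34/127) via Euler: 93^((127-1)/2) mod 127 = 126, so (-34/127) = -1.
(-34/127) = -1, so 127 is inert.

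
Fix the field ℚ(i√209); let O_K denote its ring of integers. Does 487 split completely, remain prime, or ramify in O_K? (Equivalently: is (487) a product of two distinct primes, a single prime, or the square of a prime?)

-209 mod 4 = 3, hence disc K = 4·(-209) = -836 and O_K = ℤ[√-209].
487 ∤ -836, so 487 is unramified.
Legendre symbol by Euler's criterion: (-209/487) ≡ (-209)^243 ≡ 1 (mod 487), i.e. (-209/487) = 1.
(-209/487) = 1, so 487 splits.

p splits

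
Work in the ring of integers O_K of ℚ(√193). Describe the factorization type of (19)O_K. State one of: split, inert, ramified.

193 mod 4 = 1, hence disc K = 193 and O_K = ℤ[(1+√193)/2].
Since gcd(19, 193) = 1 the prime 19 does not ramify.
Compute (193/19) via Euler: 3^((19-1)/2) mod 19 = 18, so (193/19) = -1.
(193/19) = -1, so 19 is inert.

remains prime (inert)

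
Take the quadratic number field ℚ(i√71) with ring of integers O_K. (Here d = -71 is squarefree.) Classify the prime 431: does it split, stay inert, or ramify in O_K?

-71 mod 4 = 1, hence disc K = -71 and O_K = ℤ[(1+√-71)/2].
Since gcd(431, -71) = 1 the prime 431 does not ramify.
Legendre symbol by Euler's criterion: (-71/431) ≡ (-71)^215 ≡ 1 (mod 431), i.e. (-71/431) = 1.
d is a quadratic residue mod p, hence 431 splits in O_K.

split — (431) = 𝔭₁𝔭₂ with 𝔭₁ ≠ 𝔭₂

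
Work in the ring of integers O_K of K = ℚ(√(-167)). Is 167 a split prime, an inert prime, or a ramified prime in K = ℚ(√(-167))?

167 is ramified

Since -167 ≡ 1 mod 4, the ring of integers is ℤ[(1+√-167)/2] with discriminant -167.
disc(K) = -167 = 167·(-1), so p = 167 is ramified.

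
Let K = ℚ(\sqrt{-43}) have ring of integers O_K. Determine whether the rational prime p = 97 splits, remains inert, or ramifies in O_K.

-43 mod 4 = 1, hence disc K = -43 and O_K = ℤ[(1+√-43)/2].
disc(K) = -43 is not divisible by 97; 97 is unramified.
(-43/97) = 54^48 mod 97 = 1, giving Legendre symbol 1.
d is a quadratic residue mod p, hence 97 splits in O_K.

97 splits in O_K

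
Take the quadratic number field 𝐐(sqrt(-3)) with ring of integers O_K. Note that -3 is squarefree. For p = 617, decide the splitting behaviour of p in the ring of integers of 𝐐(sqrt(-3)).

inert

d = -3 ≡ 1 (mod 4), so O_K = ℤ[(1+√-3)/2] and disc(K) = d = -3.
Since gcd(617, -3) = 1 the prime 617 does not ramify.
(-3/617) = 614^308 mod 617 = 616, giving Legendre symbol -1.
(-3/617) = -1, so 617 is inert.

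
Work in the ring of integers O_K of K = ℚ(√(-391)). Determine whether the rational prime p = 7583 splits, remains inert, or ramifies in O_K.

splits completely

d = -391 ≡ 1 (mod 4), so O_K = ℤ[(1+√-391)/2] and disc(K) = d = -391.
Since gcd(7583, -391) = 1 the prime 7583 does not ramify.
Legendre symbol by Euler's criterion: (-391/7583) ≡ (-391)^3791 ≡ 1 (mod 7583), i.e. (-391/7583) = 1.
Legendre symbol 1 ⇒ 7583 is split.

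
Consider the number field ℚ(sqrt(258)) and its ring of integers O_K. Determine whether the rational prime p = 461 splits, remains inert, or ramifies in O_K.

d = 258 ≡ 2 (mod 4), so O_K = ℤ[√258] and disc(K) = 4d = 1032.
Since gcd(461, 1032) = 1 the prime 461 does not ramify.
Compute (258/461) via Euler: 258^((461-1)/2) mod 461 = 1, so (258/461) = 1.
Legendre symbol 1 ⇒ 461 is split.

splits completely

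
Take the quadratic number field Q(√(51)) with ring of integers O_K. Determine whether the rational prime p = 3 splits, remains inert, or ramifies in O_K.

ramifies in O_K

Since 51 ≢ 1 mod 4, the ring of integers is ℤ[√51] with discriminant 4·51 = 204.
disc(K) = 204 = 3·68, so p = 3 is ramified.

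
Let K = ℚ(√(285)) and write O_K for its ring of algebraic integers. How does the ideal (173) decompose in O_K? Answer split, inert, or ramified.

285 mod 4 = 1, hence disc K = 285 and O_K = ℤ[(1+√285)/2].
173 ∤ 285, so 173 is unramified.
Compute (285/173) via Euler: 112^((173-1)/2) mod 173 = 172, so (285/173) = -1.
Legendre symbol -1 ⇒ 173 is inert.

173 remains inert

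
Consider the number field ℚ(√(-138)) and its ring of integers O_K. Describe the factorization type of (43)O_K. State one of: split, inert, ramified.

inert — (43) stays prime in O_K

-138 mod 4 = 2, hence disc K = 4·(-138) = -552 and O_K = ℤ[√-138].
43 ∤ -552, so 43 is unramified.
Compute (-138/43) via Euler: 34^((43-1)/2) mod 43 = 42, so (-138/43) = -1.
d is a non-residue mod p, hence 43 remains inert in O_K.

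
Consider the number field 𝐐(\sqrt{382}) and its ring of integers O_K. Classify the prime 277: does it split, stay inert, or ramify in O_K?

382 mod 4 = 2, hence disc K = 4·382 = 1528 and O_K = ℤ[√382].
disc(K) = 1528 is not divisible by 277; 277 is unramified.
Euler's criterion: 382^138 mod 277 = 276. Thus (382|277) = -1.
(382/277) = -1, so 277 is inert.

inert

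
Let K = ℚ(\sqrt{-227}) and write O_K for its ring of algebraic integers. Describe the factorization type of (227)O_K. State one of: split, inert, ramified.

d = -227 ≡ 1 (mod 4), so O_K = ℤ[(1+√-227)/2] and disc(K) = d = -227.
disc(K) = -227 = 227·(-1), so p = 227 is ramified.

ramified — (227) = 𝔭²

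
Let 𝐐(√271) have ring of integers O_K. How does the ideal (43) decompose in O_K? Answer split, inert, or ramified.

split — (43) = 𝔭₁𝔭₂ with 𝔭₁ ≠ 𝔭₂

Since 271 ≢ 1 mod 4, the ring of integers is ℤ[√271] with discriminant 4·271 = 1084.
43 ∤ 1084, so 43 is unramified.
(271/43) = 13^21 mod 43 = 1, giving Legendre symbol 1.
Legendre symbol 1 ⇒ 43 is split.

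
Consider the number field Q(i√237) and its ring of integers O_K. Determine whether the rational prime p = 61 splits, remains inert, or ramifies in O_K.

Since -237 ≢ 1 mod 4, the ring of integers is ℤ[√-237] with discriminant 4·(-237) = -948.
disc(K) = -948 is not divisible by 61; 61 is unramified.
Legendre symbol by Euler's criterion: (-237/61) ≡ (-237)^30 ≡ 60 (mod 61), i.e. (-237/61) = -1.
(-237/61) = -1, so 61 is inert.

remains prime (inert)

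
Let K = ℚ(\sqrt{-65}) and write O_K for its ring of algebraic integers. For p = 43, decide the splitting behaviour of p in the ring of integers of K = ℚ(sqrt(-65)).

d = -65 ≡ 3 (mod 4), so O_K = ℤ[√-65] and disc(K) = 4d = -260.
Since gcd(43, -260) = 1 the prime 43 does not ramify.
Compute (-65/43) via Euler: 21^((43-1)/2) mod 43 = 1, so (-65/43) = 1.
(-65/43) = 1, so 43 splits.

43 splits in O_K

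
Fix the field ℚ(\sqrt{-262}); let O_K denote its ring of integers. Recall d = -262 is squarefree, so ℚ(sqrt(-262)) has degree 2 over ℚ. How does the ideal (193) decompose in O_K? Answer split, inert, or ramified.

-262 mod 4 = 2, hence disc K = 4·(-262) = -1048 and O_K = ℤ[√-262].
Since gcd(193, -1048) = 1 the prime 193 does not ramify.
(-262/193) = 124^96 mod 193 = 1, giving Legendre symbol 1.
d is a quadratic residue mod p, hence 193 splits in O_K.

193 splits in O_K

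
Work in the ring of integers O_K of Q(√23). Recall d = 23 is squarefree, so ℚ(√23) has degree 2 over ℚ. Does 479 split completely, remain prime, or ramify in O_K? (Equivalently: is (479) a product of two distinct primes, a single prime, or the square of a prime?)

p splits

23 mod 4 = 3, hence disc K = 4·23 = 92 and O_K = ℤ[√23].
479 ∤ 92, so 479 is unramified.
Compute (23/479) via Euler: 23^((479-1)/2) mod 479 = 1, so (23/479) = 1.
d is a quadratic residue mod p, hence 479 splits in O_K.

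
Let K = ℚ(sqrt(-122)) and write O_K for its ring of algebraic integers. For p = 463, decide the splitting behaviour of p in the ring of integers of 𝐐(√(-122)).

Since -122 ≢ 1 mod 4, the ring of integers is ℤ[√-122] with discriminant 4·(-122) = -488.
disc(K) = -488 is not divisible by 463; 463 is unramified.
Legendre symbol by Euler's criterion: (-122/463) ≡ (-122)^231 ≡ 462 (mod 463), i.e. (-122/463) = -1.
d is a non-residue mod p, hence 463 remains inert in O_K.

463 remains inert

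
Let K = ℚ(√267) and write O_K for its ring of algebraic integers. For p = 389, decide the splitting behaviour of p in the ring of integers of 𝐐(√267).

389 splits in O_K

d = 267 ≡ 3 (mod 4), so O_K = ℤ[√267] and disc(K) = 4d = 1068.
389 ∤ 1068, so 389 is unramified.
(267/389) = 267^194 mod 389 = 1, giving Legendre symbol 1.
Legendre symbol 1 ⇒ 389 is split.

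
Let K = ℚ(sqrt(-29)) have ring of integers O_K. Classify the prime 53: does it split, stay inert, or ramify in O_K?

split

Since -29 ≢ 1 mod 4, the ring of integers is ℤ[√-29] with discriminant 4·(-29) = -116.
Since gcd(53, -116) = 1 the prime 53 does not ramify.
(-29/53) = 24^26 mod 53 = 1, giving Legendre symbol 1.
Legendre symbol 1 ⇒ 53 is split.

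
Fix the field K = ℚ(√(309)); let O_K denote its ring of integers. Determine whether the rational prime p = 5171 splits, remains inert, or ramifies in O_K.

splits completely

309 mod 4 = 1, hence disc K = 309 and O_K = ℤ[(1+√309)/2].
5171 ∤ 309, so 5171 is unramified.
(309/5171) = 309^2585 mod 5171 = 1, giving Legendre symbol 1.
Legendre symbol 1 ⇒ 5171 is split.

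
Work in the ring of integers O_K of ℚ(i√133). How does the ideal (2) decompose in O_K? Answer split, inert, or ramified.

-133 mod 4 = 3, hence disc K = 4·(-133) = -532 and O_K = ℤ[√-133].
disc(K) = -532 = 2·(-266), so p = 2 is ramified.

p ramifies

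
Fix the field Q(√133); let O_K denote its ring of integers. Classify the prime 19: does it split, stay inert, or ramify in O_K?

133 mod 4 = 1, hence disc K = 133 and O_K = ℤ[(1+√133)/2].
19 divides disc(K) = 133, so 19 ramifies.

ramifies in O_K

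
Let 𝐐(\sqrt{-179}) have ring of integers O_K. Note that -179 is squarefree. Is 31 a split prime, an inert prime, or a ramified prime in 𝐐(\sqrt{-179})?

-179 mod 4 = 1, hence disc K = -179 and O_K = ℤ[(1+√-179)/2].
31 ∤ -179, so 31 is unramified.
Legendre symbol by Euler's criterion: (-179/31) ≡ (-179)^15 ≡ 1 (mod 31), i.e. (-179/31) = 1.
Legendre symbol 1 ⇒ 31 is split.

p splits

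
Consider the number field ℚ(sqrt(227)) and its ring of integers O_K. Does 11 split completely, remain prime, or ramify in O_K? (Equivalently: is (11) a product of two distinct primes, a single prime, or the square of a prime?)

p is inert

Since 227 ≢ 1 mod 4, the ring of integers is ℤ[√227] with discriminant 4·227 = 908.
11 ∤ 908, so 11 is unramified.
Compute (227/11) via Euler: 7^((11-1)/2) mod 11 = 10, so (227/11) = -1.
Legendre symbol -1 ⇒ 11 is inert.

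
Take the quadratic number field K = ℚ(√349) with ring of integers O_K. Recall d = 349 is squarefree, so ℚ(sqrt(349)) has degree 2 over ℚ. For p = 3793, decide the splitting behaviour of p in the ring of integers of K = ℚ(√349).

d = 349 ≡ 1 (mod 4), so O_K = ℤ[(1+√349)/2] and disc(K) = d = 349.
Since gcd(3793, 349) = 1 the prime 3793 does not ramify.
(349/3793) = 349^1896 mod 3793 = 3792, giving Legendre symbol -1.
Legendre symbol -1 ⇒ 3793 is inert.

remains prime (inert)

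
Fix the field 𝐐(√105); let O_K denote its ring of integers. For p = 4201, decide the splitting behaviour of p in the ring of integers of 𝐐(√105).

split — (4201) = 𝔭₁𝔭₂ with 𝔭₁ ≠ 𝔭₂

Since 105 ≡ 1 mod 4, the ring of integers is ℤ[(1+√105)/2] with discriminant 105.
Since gcd(4201, 105) = 1 the prime 4201 does not ramify.
(105/4201) = 105^2100 mod 4201 = 1, giving Legendre symbol 1.
Legendre symbol 1 ⇒ 4201 is split.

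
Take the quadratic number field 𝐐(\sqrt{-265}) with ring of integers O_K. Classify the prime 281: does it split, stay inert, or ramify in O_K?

d = -265 ≡ 3 (mod 4), so O_K = ℤ[√-265] and disc(K) = 4d = -1060.
Since gcd(281, -1060) = 1 the prime 281 does not ramify.
Compute (-265/281) via Euler: 16^((281-1)/2) mod 281 = 1, so (-265/281) = 1.
(-265/281) = 1, so 281 splits.

splits completely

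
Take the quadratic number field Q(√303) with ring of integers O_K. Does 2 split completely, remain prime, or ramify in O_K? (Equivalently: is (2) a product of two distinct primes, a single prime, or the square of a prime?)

ramified — (2) = 𝔭²

d = 303 ≡ 3 (mod 4), so O_K = ℤ[√303] and disc(K) = 4d = 1212.
Ramification test: 2 | 1212. The prime 2 ramifies in K.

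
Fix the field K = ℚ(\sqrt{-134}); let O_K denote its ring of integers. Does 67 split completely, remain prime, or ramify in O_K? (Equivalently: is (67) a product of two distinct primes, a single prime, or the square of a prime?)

ramifies in O_K

d = -134 ≡ 2 (mod 4), so O_K = ℤ[√-134] and disc(K) = 4d = -536.
Ramification test: 67 | -536. The prime 67 ramifies in K.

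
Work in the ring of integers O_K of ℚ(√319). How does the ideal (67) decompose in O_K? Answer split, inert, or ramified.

319 mod 4 = 3, hence disc K = 4·319 = 1276 and O_K = ℤ[√319].
disc(K) = 1276 is not divisible by 67; 67 is unramified.
(319/67) = 51^33 mod 67 = 66, giving Legendre symbol -1.
(319/67) = -1, so 67 is inert.

remains prime (inert)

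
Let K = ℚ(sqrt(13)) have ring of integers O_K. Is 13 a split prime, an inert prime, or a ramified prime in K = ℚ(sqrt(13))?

Since 13 ≡ 1 mod 4, the ring of integers is ℤ[(1+√13)/2] with discriminant 13.
13 divides disc(K) = 13, so 13 ramifies.

ramified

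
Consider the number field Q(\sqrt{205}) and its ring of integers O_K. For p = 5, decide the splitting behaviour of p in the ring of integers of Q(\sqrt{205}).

ramified

Since 205 ≡ 1 mod 4, the ring of integers is ℤ[(1+√205)/2] with discriminant 205.
5 divides disc(K) = 205, so 5 ramifies.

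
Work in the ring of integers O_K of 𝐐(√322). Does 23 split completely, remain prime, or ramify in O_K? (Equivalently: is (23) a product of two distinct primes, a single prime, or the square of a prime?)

ramified

322 mod 4 = 2, hence disc K = 4·322 = 1288 and O_K = ℤ[√322].
Ramification test: 23 | 1288. The prime 23 ramifies in K.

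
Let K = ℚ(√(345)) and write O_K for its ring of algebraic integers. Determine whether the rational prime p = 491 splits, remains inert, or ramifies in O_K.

remains prime (inert)

345 mod 4 = 1, hence disc K = 345 and O_K = ℤ[(1+√345)/2].
491 ∤ 345, so 491 is unramified.
Euler's criterion: 345^245 mod 491 = 490. Thus (345|491) = -1.
(345/491) = -1, so 491 is inert.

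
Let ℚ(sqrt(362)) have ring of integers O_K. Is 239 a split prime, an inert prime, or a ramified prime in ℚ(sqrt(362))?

239 remains inert

Since 362 ≢ 1 mod 4, the ring of integers is ℤ[√362] with discriminant 4·362 = 1448.
239 ∤ 1448, so 239 is unramified.
Compute (362/239) via Euler: 123^((239-1)/2) mod 239 = 238, so (362/239) = -1.
d is a non-residue mod p, hence 239 remains inert in O_K.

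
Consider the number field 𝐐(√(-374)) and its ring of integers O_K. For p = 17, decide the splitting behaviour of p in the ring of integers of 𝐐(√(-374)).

17 is ramified

Since -374 ≢ 1 mod 4, the ring of integers is ℤ[√-374] with discriminant 4·(-374) = -1496.
17 divides disc(K) = -1496, so 17 ramifies.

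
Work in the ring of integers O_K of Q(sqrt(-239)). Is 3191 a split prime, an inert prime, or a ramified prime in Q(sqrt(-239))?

Since -239 ≡ 1 mod 4, the ring of integers is ℤ[(1+√-239)/2] with discriminant -239.
3191 ∤ -239, so 3191 is unramified.
(-239/3191) = 2952^1595 mod 3191 = 3190, giving Legendre symbol -1.
(-239/3191) = -1, so 3191 is inert.

inert — (3191) stays prime in O_K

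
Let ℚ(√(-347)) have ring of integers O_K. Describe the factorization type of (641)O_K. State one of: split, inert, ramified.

inert

d = -347 ≡ 1 (mod 4), so O_K = ℤ[(1+√-347)/2] and disc(K) = d = -347.
disc(K) = -347 is not divisible by 641; 641 is unramified.
Legendre symbol by Euler's criterion: (-347/641) ≡ (-347)^320 ≡ 640 (mod 641), i.e. (-347/641) = -1.
d is a non-residue mod p, hence 641 remains inert in O_K.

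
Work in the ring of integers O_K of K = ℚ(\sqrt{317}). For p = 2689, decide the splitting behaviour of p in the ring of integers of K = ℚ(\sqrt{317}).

d = 317 ≡ 1 (mod 4), so O_K = ℤ[(1+√317)/2] and disc(K) = d = 317.
disc(K) = 317 is not divisible by 2689; 2689 is unramified.
(317/2689) = 317^1344 mod 2689 = 2688, giving Legendre symbol -1.
d is a non-residue mod p, hence 2689 remains inert in O_K.

2689 remains inert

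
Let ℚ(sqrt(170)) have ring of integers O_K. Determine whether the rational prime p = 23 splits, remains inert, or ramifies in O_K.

splits completely

Since 170 ≢ 1 mod 4, the ring of integers is ℤ[√170] with discriminant 4·170 = 680.
disc(K) = 680 is not divisible by 23; 23 is unramified.
(170/23) = 9^11 mod 23 = 1, giving Legendre symbol 1.
Legendre symbol 1 ⇒ 23 is split.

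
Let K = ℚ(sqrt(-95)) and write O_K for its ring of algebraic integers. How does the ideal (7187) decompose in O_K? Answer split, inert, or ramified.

-95 mod 4 = 1, hence disc K = -95 and O_K = ℤ[(1+√-95)/2].
disc(K) = -95 is not divisible by 7187; 7187 is unramified.
Legendre symbol by Euler's criterion: (-95/7187) ≡ (-95)^3593 ≡ 7186 (mod 7187), i.e. (-95/7187) = -1.
(-95/7187) = -1, so 7187 is inert.

inert — (7187) stays prime in O_K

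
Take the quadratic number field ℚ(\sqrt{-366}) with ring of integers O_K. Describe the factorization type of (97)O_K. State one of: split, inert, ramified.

split — (97) = 𝔭₁𝔭₂ with 𝔭₁ ≠ 𝔭₂

Since -366 ≢ 1 mod 4, the ring of integers is ℤ[√-366] with discriminant 4·(-366) = -1464.
97 ∤ -1464, so 97 is unramified.
Euler's criterion: (-366)^48 mod 97 = 1. Thus (-366|97) = 1.
Legendre symbol 1 ⇒ 97 is split.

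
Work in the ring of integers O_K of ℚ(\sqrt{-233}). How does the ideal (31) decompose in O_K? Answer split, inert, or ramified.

Since -233 ≢ 1 mod 4, the ring of integers is ℤ[√-233] with discriminant 4·(-233) = -932.
31 ∤ -932, so 31 is unramified.
Euler's criterion: (-233)^15 mod 31 = 30. Thus (-233|31) = -1.
Legendre symbol -1 ⇒ 31 is inert.

remains prime (inert)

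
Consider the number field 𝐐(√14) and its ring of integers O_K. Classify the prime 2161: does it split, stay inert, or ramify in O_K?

Since 14 ≢ 1 mod 4, the ring of integers is ℤ[√14] with discriminant 4·14 = 56.
2161 ∤ 56, so 2161 is unramified.
Euler's criterion: 14^1080 mod 2161 = 2160. Thus (14|2161) = -1.
(14/2161) = -1, so 2161 is inert.

p is inert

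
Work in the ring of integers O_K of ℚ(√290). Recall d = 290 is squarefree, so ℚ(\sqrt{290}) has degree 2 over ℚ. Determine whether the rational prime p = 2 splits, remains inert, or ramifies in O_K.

290 mod 4 = 2, hence disc K = 4·290 = 1160 and O_K = ℤ[√290].
Ramification test: 2 | 1160. The prime 2 ramifies in K.

ramified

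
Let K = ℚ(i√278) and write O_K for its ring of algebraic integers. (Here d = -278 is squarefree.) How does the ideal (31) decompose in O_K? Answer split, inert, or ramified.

31 splits in O_K

-278 mod 4 = 2, hence disc K = 4·(-278) = -1112 and O_K = ℤ[√-278].
31 ∤ -1112, so 31 is unramified.
Legendre symbol by Euler's criterion: (-278/31) ≡ (-278)^15 ≡ 1 (mod 31), i.e. (-278/31) = 1.
d is a quadratic residue mod p, hence 31 splits in O_K.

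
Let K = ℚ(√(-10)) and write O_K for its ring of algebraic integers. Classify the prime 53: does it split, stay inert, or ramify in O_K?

splits completely

Since -10 ≢ 1 mod 4, the ring of integers is ℤ[√-10] with discriminant 4·(-10) = -40.
Since gcd(53, -40) = 1 the prime 53 does not ramify.
Legendre symbol by Euler's criterion: (-10/53) ≡ (-10)^26 ≡ 1 (mod 53), i.e. (-10/53) = 1.
d is a quadratic residue mod p, hence 53 splits in O_K.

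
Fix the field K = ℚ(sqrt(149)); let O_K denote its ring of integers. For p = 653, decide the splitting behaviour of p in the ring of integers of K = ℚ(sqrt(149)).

149 mod 4 = 1, hence disc K = 149 and O_K = ℤ[(1+√149)/2].
disc(K) = 149 is not divisible by 653; 653 is unramified.
Euler's criterion: 149^326 mod 653 = 652. Thus (149|653) = -1.
(149/653) = -1, so 653 is inert.

inert — (653) stays prime in O_K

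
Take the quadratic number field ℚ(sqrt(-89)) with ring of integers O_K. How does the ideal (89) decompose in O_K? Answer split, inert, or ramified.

-89 mod 4 = 3, hence disc K = 4·(-89) = -356 and O_K = ℤ[√-89].
89 divides disc(K) = -356, so 89 ramifies.

ramifies in O_K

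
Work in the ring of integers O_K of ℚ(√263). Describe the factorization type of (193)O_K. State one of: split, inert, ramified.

p is inert

263 mod 4 = 3, hence disc K = 4·263 = 1052 and O_K = ℤ[√263].
Since gcd(193, 1052) = 1 the prime 193 does not ramify.
Compute (263/193) via Euler: 70^((193-1)/2) mod 193 = 192, so (263/193) = -1.
(263/193) = -1, so 193 is inert.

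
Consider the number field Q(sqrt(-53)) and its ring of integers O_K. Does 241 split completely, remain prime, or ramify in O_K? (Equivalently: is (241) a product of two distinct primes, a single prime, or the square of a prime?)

d = -53 ≡ 3 (mod 4), so O_K = ℤ[√-53] and disc(K) = 4d = -212.
disc(K) = -212 is not divisible by 241; 241 is unramified.
(-53/241) = 188^120 mod 241 = 1, giving Legendre symbol 1.
(-53/241) = 1, so 241 splits.

split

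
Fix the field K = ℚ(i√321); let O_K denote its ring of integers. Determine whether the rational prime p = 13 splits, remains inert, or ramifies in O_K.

split

-321 mod 4 = 3, hence disc K = 4·(-321) = -1284 and O_K = ℤ[√-321].
disc(K) = -1284 is not divisible by 13; 13 is unramified.
Euler's criterion: (-321)^6 mod 13 = 1. Thus (-321|13) = 1.
(-321/13) = 1, so 13 splits.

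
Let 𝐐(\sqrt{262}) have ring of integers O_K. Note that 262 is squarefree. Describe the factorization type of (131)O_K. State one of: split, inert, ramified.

131 is ramified

262 mod 4 = 2, hence disc K = 4·262 = 1048 and O_K = ℤ[√262].
131 divides disc(K) = 1048, so 131 ramifies.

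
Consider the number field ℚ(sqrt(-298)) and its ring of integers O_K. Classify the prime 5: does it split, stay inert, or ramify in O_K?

d = -298 ≡ 2 (mod 4), so O_K = ℤ[√-298] and disc(K) = 4d = -1192.
Since gcd(5, -1192) = 1 the prime 5 does not ramify.
Legendre symbol by Euler's criterion: (-298/5) ≡ (-298)^2 ≡ 4 (mod 5), i.e. (-298/5) = -1.
Legendre symbol -1 ⇒ 5 is inert.

inert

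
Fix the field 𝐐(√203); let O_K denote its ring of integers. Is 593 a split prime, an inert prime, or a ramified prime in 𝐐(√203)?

remains prime (inert)

Since 203 ≢ 1 mod 4, the ring of integers is ℤ[√203] with discriminant 4·203 = 812.
Since gcd(593, 812) = 1 the prime 593 does not ramify.
Compute (203/593) via Euler: 203^((593-1)/2) mod 593 = 592, so (203/593) = -1.
Legendre symbol -1 ⇒ 593 is inert.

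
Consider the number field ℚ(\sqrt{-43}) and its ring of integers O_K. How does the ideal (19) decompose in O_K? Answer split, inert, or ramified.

Since -43 ≡ 1 mod 4, the ring of integers is ℤ[(1+√-43)/2] with discriminant -43.
Since gcd(19, -43) = 1 the prime 19 does not ramify.
Euler's criterion: (-43)^9 mod 19 = 18. Thus (-43|19) = -1.
Legendre symbol -1 ⇒ 19 is inert.

p is inert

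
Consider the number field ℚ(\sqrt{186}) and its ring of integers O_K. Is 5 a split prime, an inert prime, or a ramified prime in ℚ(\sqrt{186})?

splits completely

Since 186 ≢ 1 mod 4, the ring of integers is ℤ[√186] with discriminant 4·186 = 744.
disc(K) = 744 is not divisible by 5; 5 is unramified.
Legendre symbol by Euler's criterion: (186/5) ≡ 186^2 ≡ 1 (mod 5), i.e. (186/5) = 1.
d is a quadratic residue mod p, hence 5 splits in O_K.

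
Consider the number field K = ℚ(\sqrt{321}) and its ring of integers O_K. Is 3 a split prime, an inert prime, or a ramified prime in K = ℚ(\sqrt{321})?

ramified

321 mod 4 = 1, hence disc K = 321 and O_K = ℤ[(1+√321)/2].
3 divides disc(K) = 321, so 3 ramifies.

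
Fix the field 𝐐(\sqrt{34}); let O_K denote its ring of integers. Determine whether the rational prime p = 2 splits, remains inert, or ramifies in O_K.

2 is ramified

34 mod 4 = 2, hence disc K = 4·34 = 136 and O_K = ℤ[√34].
2 divides disc(K) = 136, so 2 ramifies.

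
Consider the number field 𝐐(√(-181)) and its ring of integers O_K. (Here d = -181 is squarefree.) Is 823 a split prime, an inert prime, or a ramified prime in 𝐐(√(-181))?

-181 mod 4 = 3, hence disc K = 4·(-181) = -724 and O_K = ℤ[√-181].
823 ∤ -724, so 823 is unramified.
Euler's criterion: (-181)^411 mod 823 = 822. Thus (-181|823) = -1.
(-181/823) = -1, so 823 is inert.

823 remains inert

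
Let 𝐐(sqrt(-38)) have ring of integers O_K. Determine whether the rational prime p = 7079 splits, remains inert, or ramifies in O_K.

splits completely

-38 mod 4 = 2, hence disc K = 4·(-38) = -152 and O_K = ℤ[√-38].
Since gcd(7079, -152) = 1 the prime 7079 does not ramify.
(-38/7079) = 7041^3539 mod 7079 = 1, giving Legendre symbol 1.
d is a quadratic residue mod p, hence 7079 splits in O_K.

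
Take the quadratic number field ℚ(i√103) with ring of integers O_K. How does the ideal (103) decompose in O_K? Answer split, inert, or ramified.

ramified — (103) = 𝔭²

-103 mod 4 = 1, hence disc K = -103 and O_K = ℤ[(1+√-103)/2].
Ramification test: 103 | -103. The prime 103 ramifies in K.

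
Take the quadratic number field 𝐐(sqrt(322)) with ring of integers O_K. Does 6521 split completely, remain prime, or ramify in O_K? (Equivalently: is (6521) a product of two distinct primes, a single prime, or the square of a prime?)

split

322 mod 4 = 2, hence disc K = 4·322 = 1288 and O_K = ℤ[√322].
Since gcd(6521, 1288) = 1 the prime 6521 does not ramify.
Compute (322/6521) via Euler: 322^((6521-1)/2) mod 6521 = 1, so (322/6521) = 1.
(322/6521) = 1, so 6521 splits.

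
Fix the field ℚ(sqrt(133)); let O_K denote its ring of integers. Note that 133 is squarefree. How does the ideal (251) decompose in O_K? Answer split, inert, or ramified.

remains prime (inert)

d = 133 ≡ 1 (mod 4), so O_K = ℤ[(1+√133)/2] and disc(K) = d = 133.
Since gcd(251, 133) = 1 the prime 251 does not ramify.
Compute (133/251) via Euler: 133^((251-1)/2) mod 251 = 250, so (133/251) = -1.
Legendre symbol -1 ⇒ 251 is inert.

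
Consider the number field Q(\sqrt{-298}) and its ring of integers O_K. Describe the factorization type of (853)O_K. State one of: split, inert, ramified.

-298 mod 4 = 2, hence disc K = 4·(-298) = -1192 and O_K = ℤ[√-298].
disc(K) = -1192 is not divisible by 853; 853 is unramified.
Compute (-298/853) via Euler: 555^((853-1)/2) mod 853 = 1, so (-298/853) = 1.
(-298/853) = 1, so 853 splits.

splits completely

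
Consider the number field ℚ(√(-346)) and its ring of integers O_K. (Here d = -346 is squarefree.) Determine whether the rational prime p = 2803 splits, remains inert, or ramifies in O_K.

split

d = -346 ≡ 2 (mod 4), so O_K = ℤ[√-346] and disc(K) = 4d = -1384.
2803 ∤ -1384, so 2803 is unramified.
Euler's criterion: (-346)^1401 mod 2803 = 1. Thus (-346|2803) = 1.
Legendre symbol 1 ⇒ 2803 is split.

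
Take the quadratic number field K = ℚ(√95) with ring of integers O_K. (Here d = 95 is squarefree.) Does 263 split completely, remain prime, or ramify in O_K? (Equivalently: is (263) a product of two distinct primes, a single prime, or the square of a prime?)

d = 95 ≡ 3 (mod 4), so O_K = ℤ[√95] and disc(K) = 4d = 380.
Since gcd(263, 380) = 1 the prime 263 does not ramify.
Legendre symbol by Euler's criterion: (95/263) ≡ 95^131 ≡ 1 (mod 263), i.e. (95/263) = 1.
(95/263) = 1, so 263 splits.

split — (263) = 𝔭₁𝔭₂ with 𝔭₁ ≠ 𝔭₂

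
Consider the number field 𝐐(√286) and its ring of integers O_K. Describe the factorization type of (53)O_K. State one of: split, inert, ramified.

Since 286 ≢ 1 mod 4, the ring of integers is ℤ[√286] with discriminant 4·286 = 1144.
Since gcd(53, 1144) = 1 the prime 53 does not ramify.
Euler's criterion: 286^26 mod 53 = 52. Thus (286|53) = -1.
d is a non-residue mod p, hence 53 remains inert in O_K.

remains prime (inert)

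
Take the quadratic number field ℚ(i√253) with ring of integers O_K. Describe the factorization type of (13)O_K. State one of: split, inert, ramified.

d = -253 ≡ 3 (mod 4), so O_K = ℤ[√-253] and disc(K) = 4d = -1012.
Since gcd(13, -1012) = 1 the prime 13 does not ramify.
Compute (-253/13) via Euler: 7^((13-1)/2) mod 13 = 12, so (-253/13) = -1.
d is a non-residue mod p, hence 13 remains inert in O_K.

13 remains inert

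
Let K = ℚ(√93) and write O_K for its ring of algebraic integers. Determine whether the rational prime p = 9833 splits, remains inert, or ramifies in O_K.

split

Since 93 ≡ 1 mod 4, the ring of integers is ℤ[(1+√93)/2] with discriminant 93.
9833 ∤ 93, so 9833 is unramified.
Legendre symbol by Euler's criterion: (93/9833) ≡ 93^4916 ≡ 1 (mod 9833), i.e. (93/9833) = 1.
d is a quadratic residue mod p, hence 9833 splits in O_K.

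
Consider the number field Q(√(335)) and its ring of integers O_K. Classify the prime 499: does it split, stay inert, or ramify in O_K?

499 splits in O_K

Since 335 ≢ 1 mod 4, the ring of integers is ℤ[√335] with discriminant 4·335 = 1340.
499 ∤ 1340, so 499 is unramified.
(335/499) = 335^249 mod 499 = 1, giving Legendre symbol 1.
d is a quadratic residue mod p, hence 499 splits in O_K.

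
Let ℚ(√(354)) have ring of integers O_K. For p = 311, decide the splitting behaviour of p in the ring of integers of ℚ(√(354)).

d = 354 ≡ 2 (mod 4), so O_K = ℤ[√354] and disc(K) = 4d = 1416.
disc(K) = 1416 is not divisible by 311; 311 is unramified.
Euler's criterion: 354^155 mod 311 = 310. Thus (354|311) = -1.
Legendre symbol -1 ⇒ 311 is inert.

311 remains inert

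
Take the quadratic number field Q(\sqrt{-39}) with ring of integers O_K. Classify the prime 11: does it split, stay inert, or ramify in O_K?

d = -39 ≡ 1 (mod 4), so O_K = ℤ[(1+√-39)/2] and disc(K) = d = -39.
Since gcd(11, -39) = 1 the prime 11 does not ramify.
Compute (-39/11) via Euler: 5^((11-1)/2) mod 11 = 1, so (-39/11) = 1.
(-39/11) = 1, so 11 splits.

p splits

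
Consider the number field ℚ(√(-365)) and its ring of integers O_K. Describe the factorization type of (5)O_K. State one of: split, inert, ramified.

d = -365 ≡ 3 (mod 4), so O_K = ℤ[√-365] and disc(K) = 4d = -1460.
5 divides disc(K) = -1460, so 5 ramifies.

5 is ramified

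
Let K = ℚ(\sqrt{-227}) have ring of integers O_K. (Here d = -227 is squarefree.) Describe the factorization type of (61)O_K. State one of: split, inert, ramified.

Since -227 ≡ 1 mod 4, the ring of integers is ℤ[(1+√-227)/2] with discriminant -227.
61 ∤ -227, so 61 is unramified.
(-227/61) = 17^30 mod 61 = 60, giving Legendre symbol -1.
(-227/61) = -1, so 61 is inert.

61 remains inert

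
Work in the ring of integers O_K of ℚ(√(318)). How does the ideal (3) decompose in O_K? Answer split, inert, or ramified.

d = 318 ≡ 2 (mod 4), so O_K = ℤ[√318] and disc(K) = 4d = 1272.
Ramification test: 3 | 1272. The prime 3 ramifies in K.

ramified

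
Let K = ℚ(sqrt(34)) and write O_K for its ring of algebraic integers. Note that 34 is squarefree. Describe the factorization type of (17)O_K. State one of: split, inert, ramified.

ramified — (17) = 𝔭²

34 mod 4 = 2, hence disc K = 4·34 = 136 and O_K = ℤ[√34].
Ramification test: 17 | 136. The prime 17 ramifies in K.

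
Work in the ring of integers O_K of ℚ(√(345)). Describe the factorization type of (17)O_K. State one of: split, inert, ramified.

d = 345 ≡ 1 (mod 4), so O_K = ℤ[(1+√345)/2] and disc(K) = d = 345.
Since gcd(17, 345) = 1 the prime 17 does not ramify.
Legendre symbol by Euler's criterion: (345/17) ≡ 345^8 ≡ 16 (mod 17), i.e. (345/17) = -1.
d is a non-residue mod p, hence 17 remains inert in O_K.

inert — (17) stays prime in O_K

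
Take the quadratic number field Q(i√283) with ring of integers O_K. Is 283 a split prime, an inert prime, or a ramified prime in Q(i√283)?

-283 mod 4 = 1, hence disc K = -283 and O_K = ℤ[(1+√-283)/2].
Ramification test: 283 | -283. The prime 283 ramifies in K.

ramifies in O_K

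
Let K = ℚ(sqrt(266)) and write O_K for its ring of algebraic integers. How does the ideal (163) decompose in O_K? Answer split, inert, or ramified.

inert — (163) stays prime in O_K

266 mod 4 = 2, hence disc K = 4·266 = 1064 and O_K = ℤ[√266].
disc(K) = 1064 is not divisible by 163; 163 is unramified.
Euler's criterion: 266^81 mod 163 = 162. Thus (266|163) = -1.
Legendre symbol -1 ⇒ 163 is inert.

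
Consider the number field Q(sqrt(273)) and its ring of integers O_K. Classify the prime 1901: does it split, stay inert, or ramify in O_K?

Since 273 ≡ 1 mod 4, the ring of integers is ℤ[(1+√273)/2] with discriminant 273.
1901 ∤ 273, so 1901 is unramified.
Compute (273/1901) via Euler: 273^((1901-1)/2) mod 1901 = 1900, so (273/1901) = -1.
(273/1901) = -1, so 1901 is inert.

remains prime (inert)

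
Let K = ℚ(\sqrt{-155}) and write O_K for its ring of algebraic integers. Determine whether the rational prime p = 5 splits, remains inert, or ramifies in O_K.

ramifies in O_K

Since -155 ≡ 1 mod 4, the ring of integers is ℤ[(1+√-155)/2] with discriminant -155.
5 divides disc(K) = -155, so 5 ramifies.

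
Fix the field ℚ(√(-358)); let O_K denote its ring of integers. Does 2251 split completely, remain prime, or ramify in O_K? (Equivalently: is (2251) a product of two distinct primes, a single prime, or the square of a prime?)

splits completely

d = -358 ≡ 2 (mod 4), so O_K = ℤ[√-358] and disc(K) = 4d = -1432.
2251 ∤ -1432, so 2251 is unramified.
Legendre symbol by Euler's criterion: (-358/2251) ≡ (-358)^1125 ≡ 1 (mod 2251), i.e. (-358/2251) = 1.
(-358/2251) = 1, so 2251 splits.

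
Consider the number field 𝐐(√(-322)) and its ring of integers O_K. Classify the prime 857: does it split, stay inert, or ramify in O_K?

inert

-322 mod 4 = 2, hence disc K = 4·(-322) = -1288 and O_K = ℤ[√-322].
Since gcd(857, -1288) = 1 the prime 857 does not ramify.
Legendre symbol by Euler's criterion: (-322/857) ≡ (-322)^428 ≡ 856 (mod 857), i.e. (-322/857) = -1.
d is a non-residue mod p, hence 857 remains inert in O_K.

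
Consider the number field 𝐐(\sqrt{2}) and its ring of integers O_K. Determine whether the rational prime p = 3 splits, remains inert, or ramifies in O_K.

inert — (3) stays prime in O_K

Since 2 ≢ 1 mod 4, the ring of integers is ℤ[√2] with discriminant 4·2 = 8.
disc(K) = 8 is not divisible by 3; 3 is unramified.
Euler's criterion: 2^1 mod 3 = 2. Thus (2|3) = -1.
(2/3) = -1, so 3 is inert.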